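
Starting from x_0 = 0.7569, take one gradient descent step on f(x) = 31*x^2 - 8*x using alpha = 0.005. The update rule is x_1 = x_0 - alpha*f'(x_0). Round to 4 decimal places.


We compute the gradient at x_0 and apply the update.
f'(x) = 62*x - 8
f'(0.7569) = 62*0.7569 - 8 = 38.9278
x_1 = 0.7569 - 0.005*38.9278 = 0.5623


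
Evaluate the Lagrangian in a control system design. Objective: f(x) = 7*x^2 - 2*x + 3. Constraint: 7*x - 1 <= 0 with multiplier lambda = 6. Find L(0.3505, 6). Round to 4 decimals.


Step 1: Evaluate f(x).
f(0.3505) = 7*0.3505^2 - 2*0.3505 + 3 = 3.159
Step 2: Evaluate g(x).
g(0.3505) = 7*0.3505 - 1 = 1.4535
Step 3: Compute Lagrangian.
L = 3.159 + 6*1.4535 = 11.88


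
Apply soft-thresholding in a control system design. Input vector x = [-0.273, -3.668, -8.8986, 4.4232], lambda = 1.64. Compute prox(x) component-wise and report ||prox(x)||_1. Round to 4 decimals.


Soft-thresholding with lambda = 1.64:
prox(-0.273) = sign(-0.273)*max(|-0.273| - 1.64, 0) = 0.0
prox(-3.668) = sign(-3.668)*max(|-3.668| - 1.64, 0) = -2.028
prox(-8.8986) = sign(-8.8986)*max(|-8.8986| - 1.64, 0) = -7.2586
prox(4.4232) = sign(4.4232)*max(|4.4232| - 1.64, 0) = 2.7832
prox(x) = [0.0, -2.028, -7.2586, 2.7832]
||prox(x)||_1 = 0.0 + 2.028 + 7.2586 + 2.7832 = 12.0698


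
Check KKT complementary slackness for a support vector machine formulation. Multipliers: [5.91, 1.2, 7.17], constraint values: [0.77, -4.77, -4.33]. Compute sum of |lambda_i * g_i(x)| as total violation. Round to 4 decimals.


KKT complementary slackness check:
lambda_1 * g_1 = 5.91 * 0.77 = 4.5507
lambda_2 * g_2 = 1.2 * -4.77 = -5.724
lambda_3 * g_3 = 7.17 * -4.33 = -31.0461
Total violation = 4.5507 + 5.724 + 31.0461 = 41.3208


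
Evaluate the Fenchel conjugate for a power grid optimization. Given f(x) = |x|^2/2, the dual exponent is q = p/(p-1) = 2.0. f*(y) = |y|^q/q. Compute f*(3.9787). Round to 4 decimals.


The conjugate exponent q satisfies 1/p + 1/q = 1.
p = 2, so q = 2/(2 - 1) = 2.0
|y|^q = 3.9787^2.0 = 15.8301
f*(3.9787) = 15.8301 / 2.0 = 7.915


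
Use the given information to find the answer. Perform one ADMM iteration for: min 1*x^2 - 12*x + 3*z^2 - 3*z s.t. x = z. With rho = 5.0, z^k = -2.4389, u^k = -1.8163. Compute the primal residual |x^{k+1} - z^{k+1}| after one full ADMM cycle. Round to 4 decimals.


ADMM iteration with rho = 5.0, z^k = -2.4389, u^k = -1.8163
Step 1: x-update.
Minimize 1*x^2 - 12*x + (5.0/2)*(x + 2.4389 - 1.8163)^2
FOC: (2*1 + 5.0)*x = 12 + 5.0*(-2.4389 + 1.8163)
x^{k+1} = 1.2696
Step 2: z-update.
Minimize 3*z^2 - 3*z + (5.0/2)*(1.2696 - z - 1.8163)^2
FOC: (2*3 + 5.0)*z = 3 + 5.0*(1.2696 - 1.8163)
z^{k+1} = 0.0242
Step 3: u-update.
u^{k+1} = -1.8163 + 1.2696 - 0.0242 = -0.5709
Step 4: Primal residual = |1.2696 - 0.0242| = 1.2454


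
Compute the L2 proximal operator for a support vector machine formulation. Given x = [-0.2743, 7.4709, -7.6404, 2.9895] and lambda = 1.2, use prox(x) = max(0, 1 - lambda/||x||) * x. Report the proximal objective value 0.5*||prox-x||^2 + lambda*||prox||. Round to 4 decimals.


Step 1: Compute ||x||.
||x|| = 11.0997
Step 2: Compute scaling factor.
scale = max(0, 1 - 1.2/11.0997) = 0.8919
Step 3: prox(x) = [-0.2446, 6.6632, -6.8144, 2.6663]
||prox(x)|| = 9.8997
Step 4: Proximal objective.
0.5*||prox-x||^2 = 0.72
lambda*||prox|| = 11.8796
Total = 12.5996


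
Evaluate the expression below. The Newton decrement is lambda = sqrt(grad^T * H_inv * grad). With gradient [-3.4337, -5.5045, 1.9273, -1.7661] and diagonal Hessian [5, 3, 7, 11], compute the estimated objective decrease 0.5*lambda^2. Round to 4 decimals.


Step 1: H is diagonal, so H^(-1) * g = [-0.6867, -1.8348, 0.2753, -0.1606].
Step 2: g^T H^(-1) g = sum_i g_i^2 / H_ii
  = (-3.4337)^2/5 + (-5.5045)^2/3 + (1.9273)^2/7 + (-1.7661)^2/11
  = 2.3581 + 10.0998 + 0.5306 + 0.2836 = 13.2721
Step 3: Objective decrease = 0.5 * g^T H^(-1) g = 6.636


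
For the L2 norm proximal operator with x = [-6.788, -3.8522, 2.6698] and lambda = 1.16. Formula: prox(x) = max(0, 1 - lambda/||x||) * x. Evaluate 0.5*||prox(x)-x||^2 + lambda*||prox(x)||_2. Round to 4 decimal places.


Step 1: Compute ||x||.
||x|| = 8.2489
Step 2: Compute scaling factor.
scale = max(0, 1 - 1.16/8.2489) = 0.8594
Step 3: prox(x) = [-5.8334, -3.3105, 2.2944]
||prox(x)|| = 7.0889
Step 4: Proximal objective.
0.5*||prox-x||^2 = 0.6728
lambda*||prox|| = 8.2231
Total = 8.8959


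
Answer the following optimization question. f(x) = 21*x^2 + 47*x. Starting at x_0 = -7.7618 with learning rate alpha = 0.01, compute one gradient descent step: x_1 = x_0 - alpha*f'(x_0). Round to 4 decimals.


We compute the gradient at x_0 and apply the update.
f'(x) = 42*x + 47
f'(-7.7618) = 42*-7.7618 + 47 = -278.9956
x_1 = -7.7618 - 0.01*-278.9956 = -4.9718


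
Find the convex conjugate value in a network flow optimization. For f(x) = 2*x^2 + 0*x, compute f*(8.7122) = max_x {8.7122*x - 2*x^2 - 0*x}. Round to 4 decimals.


f*(y) = sup_x {y*x - a*x^2 - b*x} = sup_x {(y-b)*x - a*x^2}
FOC: (y - b) - 2a*x = 0 => x* = (y - b)/(2a)
x* = (8.7122 - 0)/(2*2) = 2.1781
f*(8.7122) = (y-b)^2/(4a) = (8.7122 - 0)^2/(4*2)
= 75.9024/8 = 9.4878


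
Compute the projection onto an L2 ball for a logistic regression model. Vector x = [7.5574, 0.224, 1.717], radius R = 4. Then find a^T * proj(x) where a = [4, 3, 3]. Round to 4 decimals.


Step 1: Compute ||x|| (intermediates to 6 decimals).
||x|| = sqrt(7.5574^2 + 0.224^2 + 1.717^2) = 7.753229
Step 2: Project.
Since ||x|| > R, scale = R/||x|| = 4/7.753229 = 0.515914, proj(x) = scale * x
proj(x) = [3.898968, 0.115565, 0.885824]
Step 3: Dot product.
a^T * proj(x) = 4*3.898968 + 3*0.115565 + 3*0.885824 = 18.6


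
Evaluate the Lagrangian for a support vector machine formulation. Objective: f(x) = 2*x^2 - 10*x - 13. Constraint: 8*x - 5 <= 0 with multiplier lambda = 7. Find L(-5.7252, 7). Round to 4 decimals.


Step 1: Evaluate f(x).
f(-5.7252) = 2*(-5.7252)^2 - 10*(-5.7252) - 13 = 109.8078
Step 2: Evaluate g(x).
g(-5.7252) = 8*-5.7252 - 5 = -50.8016
Step 3: Compute Lagrangian.
L = 109.8078 + 7*-50.8016 = -245.8034


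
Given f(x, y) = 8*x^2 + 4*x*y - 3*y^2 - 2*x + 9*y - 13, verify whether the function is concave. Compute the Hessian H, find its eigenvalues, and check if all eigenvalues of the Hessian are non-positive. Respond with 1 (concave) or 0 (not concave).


The Hessian of f(x,y) = 8*x^2 + 4*x*y - 3*y^2 - 2*x + 9*y - 13 is:
H = [[16, 4], [4, -6]]
Trace = 16 - 6 = 10
Determinant = 16*-6 - (4)^2 = -112
Discriminant = (10)^2 - 4*-112 = 548.0
Eigenvalues: lambda_1 = -6.7047, lambda_2 = 16.7047
The function is not concave.

0


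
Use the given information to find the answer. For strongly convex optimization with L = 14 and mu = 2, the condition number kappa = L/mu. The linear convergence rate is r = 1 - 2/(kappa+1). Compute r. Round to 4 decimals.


Step 1: Compute the condition number.
kappa = L/mu = 14/2 = 7.0
Step 2: Compute the convergence rate.
r = 1 - 2/(kappa + 1) = 1 - 2*mu/(L + mu) = (L - mu)/(L + mu) = 12/16 = 0.75


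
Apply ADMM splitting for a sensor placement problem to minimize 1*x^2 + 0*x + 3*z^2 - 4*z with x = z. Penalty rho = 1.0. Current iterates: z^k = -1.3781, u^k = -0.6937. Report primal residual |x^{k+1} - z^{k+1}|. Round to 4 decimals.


ADMM iteration with rho = 1.0, z^k = -1.3781, u^k = -0.6937
Step 1: x-update.
Minimize 1*x^2 + 0*x + (1.0/2)*(x + 1.3781 - 0.6937)^2
FOC: (2*1 + 1.0)*x = 0 + 1.0*(-1.3781 + 0.6937)
x^{k+1} = -0.2281
Step 2: z-update.
Minimize 3*z^2 - 4*z + (1.0/2)*(-0.2281 - z - 0.6937)^2
FOC: (2*3 + 1.0)*z = 4 + 1.0*(-0.2281 - 0.6937)
z^{k+1} = 0.4397
Step 3: u-update.
u^{k+1} = -0.6937 - 0.2281 - 0.4397 = -1.3616
Step 4: Primal residual = |-0.2281 - 0.4397| = 0.6679


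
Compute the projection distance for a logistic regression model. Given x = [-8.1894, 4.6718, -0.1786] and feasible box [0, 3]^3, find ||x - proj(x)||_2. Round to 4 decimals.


Project each component onto [0, 3].
clip(-8.1894) = 0.0, clip(4.6718) = 3.0, clip(-0.1786) = 0.0
Projection = [0.0, 3.0, 0.0]
Squared diffs: [67.0663, 2.7949, 0.0319]
Distance = sqrt(69.8931) = 8.3602


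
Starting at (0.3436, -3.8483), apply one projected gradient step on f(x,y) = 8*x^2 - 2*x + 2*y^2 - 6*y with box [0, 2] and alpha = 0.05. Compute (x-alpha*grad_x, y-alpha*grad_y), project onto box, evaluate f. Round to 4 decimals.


Step 1: Compute gradient at (0.3436, -3.8483).
grad_x = 2*8*0.3436 - 2 = 3.4976
grad_y = 2*2*-3.8483 - 6 = -21.3932
Step 2: Gradient step.
x_raw = 0.3436 - 0.05*3.4976 = 0.1687
y_raw = -3.8483 - 0.05*-21.3932 = -2.7786
Step 3: Project onto [0, 2].
x_proj = clip(0.1687) = 0.1687
y_proj = clip(-2.7786) = 0.0
Step 4: Evaluate f.
f(0.1687, 0.0) = -0.1097


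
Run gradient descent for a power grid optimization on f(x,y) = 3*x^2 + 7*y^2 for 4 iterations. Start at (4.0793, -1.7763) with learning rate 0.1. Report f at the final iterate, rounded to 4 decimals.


Gradient descent on f(x,y) = 3*x^2 + 7*y^2.
Starting point: (4.0793, -1.7763), alpha = 0.1
Step 1: grad_x = 2*3*4.0793 = 24.4758, grad_y = 2*7*-1.7763 = -24.8682
  x_1 = 4.0793 - 0.1*24.4758 = 1.6317
  y_1 = -1.7763 - 0.1*-24.8682 = 0.7105
Step 2: grad_x = 2*3*1.6317 = 9.7903, grad_y = 2*7*0.7105 = 9.9473
  x_2 = 1.6317 - 0.1*9.7903 = 0.6527
  y_2 = 0.7105 - 0.1*9.9473 = -0.2842
Step 3: grad_x = 2*3*0.6527 = 3.9161, grad_y = 2*7*-0.2842 = -3.9789
  x_3 = 0.6527 - 0.1*3.9161 = 0.2611
  y_3 = -0.2842 - 0.1*-3.9789 = 0.1137
Step 4: grad_x = 2*3*0.2611 = 1.5665, grad_y = 2*7*0.1137 = 1.5916
  x_4 = 0.2611 - 0.1*1.5665 = 0.1044
  y_4 = 0.1137 - 0.1*1.5916 = -0.0455
f(0.1044, -0.0455) = 3*0.1044^2 + 7*(-0.0455)^2 = 0.0472


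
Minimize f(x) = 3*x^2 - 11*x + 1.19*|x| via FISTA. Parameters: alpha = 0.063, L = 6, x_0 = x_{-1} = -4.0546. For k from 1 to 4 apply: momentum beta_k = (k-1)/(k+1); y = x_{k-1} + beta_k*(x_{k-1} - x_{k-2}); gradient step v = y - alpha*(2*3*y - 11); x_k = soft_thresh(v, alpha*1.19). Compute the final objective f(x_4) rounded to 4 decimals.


FISTA on f(x) = 3*x^2 - 11*x + 1.19*|x|
L = 6, alpha = 0.063
Iteration 1: beta = 0.0, y = -4.0546 + 0.0*(-4.0546 + 4.0546) = -4.0546
  grad(y) = -35.3276, v = y - alpha*grad = -1.829
  prox(v) = soft_thresh(-1.829, 0.075) = -1.754
Iteration 2: beta = 0.3333, y = -1.754 + 0.3333*(-1.754 + 4.0546) = -0.9871
  grad(y) = -16.9227, v = y - alpha*grad = 0.079
  prox(v) = soft_thresh(0.079, 0.075) = 0.004
Iteration 3: beta = 0.5, y = 0.004 + 0.5*(0.004 + 1.754) = 0.8831
  grad(y) = -5.7017, v = y - alpha*grad = 1.2423
  prox(v) = soft_thresh(1.2423, 0.075) = 1.1673
Iteration 4: beta = 0.6, y = 1.1673 + 0.6*(1.1673 - 0.004) = 1.8652
  grad(y) = 0.1914, v = y - alpha*grad = 1.8532
  prox(v) = soft_thresh(1.8532, 0.075) = 1.7782
f(x_4) = 3*1.7782^2 - 11*1.7782 + 1.19*|1.7782| = -7.9581


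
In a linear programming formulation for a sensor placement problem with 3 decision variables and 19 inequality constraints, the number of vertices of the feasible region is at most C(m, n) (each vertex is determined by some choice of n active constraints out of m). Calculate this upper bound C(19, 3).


Each vertex corresponds to some choice of n active constraints out of m, so the number of vertices is at most C(m, n) = m! / (n!(m-n)!).
m = 19, n = 3
Numerator: 19 * 18 * 17
Denominator: 3! = 6
C(19, 3) = 969


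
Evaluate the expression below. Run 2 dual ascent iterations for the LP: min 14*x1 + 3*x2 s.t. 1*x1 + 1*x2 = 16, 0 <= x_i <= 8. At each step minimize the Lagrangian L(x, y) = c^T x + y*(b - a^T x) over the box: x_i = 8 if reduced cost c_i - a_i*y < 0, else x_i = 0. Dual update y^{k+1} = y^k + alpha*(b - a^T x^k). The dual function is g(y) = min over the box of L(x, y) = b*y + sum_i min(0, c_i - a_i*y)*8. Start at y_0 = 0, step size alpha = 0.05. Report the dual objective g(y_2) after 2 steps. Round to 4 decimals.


Dual ascent for LP: min 14*x1 + 3*x2, 1*x1 + 1*x2 = 16, 0 <= x_i <= 8
Step 1: y^k = 0.0, reduced costs: (14.0, 3.0)
  x^k = (0.0, 0.0), subgradient = b - a^T x = 16.0
  y^{k+1} = 0.0 + 0.05*16.0 = 0.8
Step 2: y^k = 0.8, reduced costs: (13.2, 2.2)
  x^k = (0.0, 0.0), subgradient = b - a^T x = 16.0
  y^{k+1} = 0.8 + 0.05*16.0 = 1.6
Dual objective at y_2 = 1.6: reduced costs (12.4, 1.4), box minimizer x = (0.0, 0.0)
g(y_2) = b*y + (c1 - a1*y)*x1 + (c2 - a2*y)*x2 = 16*1.6 + 12.4*0.0 + 1.4*0.0 = 25.6 + 0.0 + 0.0 = 25.6


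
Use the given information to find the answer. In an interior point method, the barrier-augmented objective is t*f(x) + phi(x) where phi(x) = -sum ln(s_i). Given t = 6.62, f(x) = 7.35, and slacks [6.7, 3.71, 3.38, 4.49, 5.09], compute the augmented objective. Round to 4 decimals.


Step 1: Compute log-barrier.
ln values: [1.9021, 1.311, 1.2179, 1.5019, 1.6273]
phi = -(1.9021 + 1.311 + 1.2179 + 1.5019 + 1.6273) = -7.5601
Step 2: Compute augmented objective.
t*f(x) = 6.62*7.35 = 48.657
Total = 48.657 - 7.5601 = 41.0969


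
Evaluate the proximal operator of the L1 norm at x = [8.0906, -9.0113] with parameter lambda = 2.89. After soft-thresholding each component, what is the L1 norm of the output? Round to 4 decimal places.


Soft-thresholding with lambda = 2.89:
prox(8.0906) = sign(8.0906)*max(|8.0906| - 2.89, 0) = 5.2006
prox(-9.0113) = sign(-9.0113)*max(|-9.0113| - 2.89, 0) = -6.1213
prox(x) = [5.2006, -6.1213]
||prox(x)||_1 = 5.2006 + 6.1213 = 11.3219


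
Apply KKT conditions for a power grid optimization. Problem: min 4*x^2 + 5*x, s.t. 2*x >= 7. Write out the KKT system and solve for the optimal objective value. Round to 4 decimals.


Step 1: Try lambda = 0 (constraint inactive).
x_unc = -5/(2*4) = -0.625
Check: 2*-0.625 = -1.25 < 7 -- violated!
Step 2: Constraint must be active: 2*x = 7
x* = 7/2 = 3.5
lambda = (2*4*3.5 + 5)/2 = 16.5
Step 3: Compute optimal value.
f(x*) = 4*3.5^2 + 5*3.5 = 66.5


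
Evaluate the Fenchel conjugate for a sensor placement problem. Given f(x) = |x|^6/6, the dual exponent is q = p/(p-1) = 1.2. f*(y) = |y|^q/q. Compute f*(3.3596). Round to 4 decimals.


The conjugate exponent q satisfies 1/p + 1/q = 1.
p = 6, so q = 6/(6 - 1) = 1.2
|y|^q = 3.3596^1.2 = 4.281
f*(3.3596) = 4.281 / 1.2 = 3.5675


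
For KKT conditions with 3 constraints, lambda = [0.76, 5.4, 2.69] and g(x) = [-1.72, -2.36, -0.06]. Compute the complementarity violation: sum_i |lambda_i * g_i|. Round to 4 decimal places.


KKT complementary slackness check:
lambda_1 * g_1 = 0.76 * -1.72 = -1.3072
lambda_2 * g_2 = 5.4 * -2.36 = -12.744
lambda_3 * g_3 = 2.69 * -0.06 = -0.1614
Total violation = 1.3072 + 12.744 + 0.1614 = 14.2126


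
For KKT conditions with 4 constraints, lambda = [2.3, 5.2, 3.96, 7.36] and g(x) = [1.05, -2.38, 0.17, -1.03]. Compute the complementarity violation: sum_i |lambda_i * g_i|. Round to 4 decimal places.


KKT complementary slackness check:
lambda_1 * g_1 = 2.3 * 1.05 = 2.415
lambda_2 * g_2 = 5.2 * -2.38 = -12.376
lambda_3 * g_3 = 3.96 * 0.17 = 0.6732
lambda_4 * g_4 = 7.36 * -1.03 = -7.5808
Total violation = 2.415 + 12.376 + 0.6732 + 7.5808 = 23.045


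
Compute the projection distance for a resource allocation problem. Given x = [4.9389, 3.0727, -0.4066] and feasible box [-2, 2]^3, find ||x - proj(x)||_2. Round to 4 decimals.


Project each component onto [-2, 2].
clip(4.9389) = 2.0, clip(3.0727) = 2.0, clip(-0.4066) = -0.4066
Projection = [2.0, 2.0, -0.4066]
Squared diffs: [8.6371, 1.1507, 0.0]
Distance = sqrt(9.7878) = 3.1285


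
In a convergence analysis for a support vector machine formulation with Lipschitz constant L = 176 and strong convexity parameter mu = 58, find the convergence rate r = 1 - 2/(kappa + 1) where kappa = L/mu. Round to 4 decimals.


Step 1: Compute the condition number.
kappa = L/mu = 176/58 = 3.0345
Step 2: Compute the convergence rate.
r = 1 - 2/(kappa + 1) = 1 - 2*mu/(L + mu) = (L - mu)/(L + mu) = 118/234 = 0.5043


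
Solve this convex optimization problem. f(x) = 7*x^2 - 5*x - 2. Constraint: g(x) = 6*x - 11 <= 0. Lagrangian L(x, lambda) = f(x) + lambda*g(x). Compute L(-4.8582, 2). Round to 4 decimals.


Step 1: Evaluate f(x).
f(-4.8582) = 7*(-4.8582)^2 - 5*(-4.8582) - 2 = 187.5058
Step 2: Evaluate g(x).
g(-4.8582) = 6*-4.8582 - 11 = -40.1492
Step 3: Compute Lagrangian.
L = 187.5058 + 2*-40.1492 = 107.2074


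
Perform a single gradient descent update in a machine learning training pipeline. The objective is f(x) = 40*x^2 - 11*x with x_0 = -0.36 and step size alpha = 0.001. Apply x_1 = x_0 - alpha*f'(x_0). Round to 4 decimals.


We compute the gradient at x_0 and apply the update.
f'(x) = 80*x - 11
f'(-0.36) = 80*-0.36 - 11 = -39.8
x_1 = -0.36 - 0.001*-39.8 = -0.3202


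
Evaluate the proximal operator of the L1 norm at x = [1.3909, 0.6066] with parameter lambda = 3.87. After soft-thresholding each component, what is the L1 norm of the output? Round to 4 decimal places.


Soft-thresholding with lambda = 3.87:
prox(1.3909) = sign(1.3909)*max(|1.3909| - 3.87, 0) = 0.0
prox(0.6066) = sign(0.6066)*max(|0.6066| - 3.87, 0) = 0.0
prox(x) = [0.0, 0.0]
||prox(x)||_1 = 0.0 + 0.0 = 0.0


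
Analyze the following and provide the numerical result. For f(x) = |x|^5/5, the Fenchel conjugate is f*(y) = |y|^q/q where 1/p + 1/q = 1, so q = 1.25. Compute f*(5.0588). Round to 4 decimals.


The conjugate exponent q satisfies 1/p + 1/q = 1.
p = 5, so q = 5/(5 - 1) = 1.25
|y|^q = 5.0588^1.25 = 7.5868
f*(5.0588) = 7.5868 / 1.25 = 6.0695


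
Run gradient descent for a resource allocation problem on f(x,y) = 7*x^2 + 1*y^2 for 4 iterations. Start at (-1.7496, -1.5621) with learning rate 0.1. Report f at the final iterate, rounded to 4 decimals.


Gradient descent on f(x,y) = 7*x^2 + 1*y^2.
Starting point: (-1.7496, -1.5621), alpha = 0.1
Step 1: grad_x = 2*7*-1.7496 = -24.4944, grad_y = 2*1*-1.5621 = -3.1242
  x_1 = -1.7496 - 0.1*-24.4944 = 0.6998
  y_1 = -1.5621 - 0.1*-3.1242 = -1.2497
Step 2: grad_x = 2*7*0.6998 = 9.7978, grad_y = 2*1*-1.2497 = -2.4994
  x_2 = 0.6998 - 0.1*9.7978 = -0.2799
  y_2 = -1.2497 - 0.1*-2.4994 = -0.9997
Step 3: grad_x = 2*7*-0.2799 = -3.9191, grad_y = 2*1*-0.9997 = -1.9995
  x_3 = -0.2799 - 0.1*-3.9191 = 0.112
  y_3 = -0.9997 - 0.1*-1.9995 = -0.7998
Step 4: grad_x = 2*7*0.112 = 1.5676, grad_y = 2*1*-0.7998 = -1.5996
  x_4 = 0.112 - 0.1*1.5676 = -0.0448
  y_4 = -0.7998 - 0.1*-1.5996 = -0.6398
f(-0.0448, -0.6398) = 7*(-0.0448)^2 + 1*(-0.6398)^2 = 0.4234


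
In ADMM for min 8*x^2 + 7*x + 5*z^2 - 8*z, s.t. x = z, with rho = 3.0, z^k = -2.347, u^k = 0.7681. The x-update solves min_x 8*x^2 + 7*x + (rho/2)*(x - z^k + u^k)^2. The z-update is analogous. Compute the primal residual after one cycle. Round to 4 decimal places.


ADMM iteration with rho = 3.0, z^k = -2.347, u^k = 0.7681
Step 1: x-update.
Minimize 8*x^2 + 7*x + (3.0/2)*(x + 2.347 + 0.7681)^2
FOC: (2*8 + 3.0)*x = -7 + 3.0*(-2.347 - 0.7681)
x^{k+1} = -0.8603
Step 2: z-update.
Minimize 5*z^2 - 8*z + (3.0/2)*(-0.8603 - z + 0.7681)^2
FOC: (2*5 + 3.0)*z = 8 + 3.0*(-0.8603 + 0.7681)
z^{k+1} = 0.5941
Step 3: u-update.
u^{k+1} = 0.7681 - 0.8603 - 0.5941 = -0.6863
Step 4: Primal residual = |-0.8603 - 0.5941| = 1.4544


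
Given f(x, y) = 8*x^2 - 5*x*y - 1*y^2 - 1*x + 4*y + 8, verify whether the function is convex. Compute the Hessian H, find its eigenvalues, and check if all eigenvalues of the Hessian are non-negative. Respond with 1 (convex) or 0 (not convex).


The Hessian of f(x,y) = 8*x^2 - 5*x*y - 1*y^2 - 1*x + 4*y + 8 is:
H = [[16, -5], [-5, -2]]
Trace = 16 - 2 = 14
Determinant = 16*-2 - (-5)^2 = -57
Discriminant = (14)^2 - 4*-57 = 424.0
Eigenvalues: lambda_1 = -3.2956, lambda_2 = 17.2956
The function is not convex.

0


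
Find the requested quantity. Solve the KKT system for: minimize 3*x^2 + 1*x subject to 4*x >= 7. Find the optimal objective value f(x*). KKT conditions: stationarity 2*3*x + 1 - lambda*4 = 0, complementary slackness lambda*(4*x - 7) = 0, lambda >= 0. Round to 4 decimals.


Step 1: Try lambda = 0 (constraint inactive).
x_unc = -1/(2*3) = -0.1667
Check: 4*-0.1667 = -0.6668 < 7 -- violated!
Step 2: Constraint must be active: 4*x = 7
x* = 7/4 = 1.75
lambda = (2*3*1.75 + 1)/4 = 2.875
Step 3: Compute optimal value.
f(x*) = 3*1.75^2 + 1*1.75 = 10.9375


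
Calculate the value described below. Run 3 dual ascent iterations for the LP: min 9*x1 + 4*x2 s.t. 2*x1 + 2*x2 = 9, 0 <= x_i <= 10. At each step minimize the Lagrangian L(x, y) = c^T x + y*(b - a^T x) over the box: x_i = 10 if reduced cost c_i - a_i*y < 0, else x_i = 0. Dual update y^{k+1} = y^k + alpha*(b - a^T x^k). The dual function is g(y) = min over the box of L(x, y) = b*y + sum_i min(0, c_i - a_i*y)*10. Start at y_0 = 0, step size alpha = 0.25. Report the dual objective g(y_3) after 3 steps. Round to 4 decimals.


Dual ascent for LP: min 9*x1 + 4*x2, 2*x1 + 2*x2 = 9, 0 <= x_i <= 10
Step 1: y^k = 0.0, reduced costs: (9.0, 4.0)
  x^k = (0.0, 0.0), subgradient = b - a^T x = 9.0
  y^{k+1} = 0.0 + 0.25*9.0 = 2.25
Step 2: y^k = 2.25, reduced costs: (4.5, -0.5)
  x^k = (0.0, 10.0), subgradient = b - a^T x = -11.0
  y^{k+1} = 2.25 + 0.25*-11.0 = -0.5
Step 3: y^k = -0.5, reduced costs: (10.0, 5.0)
  x^k = (0.0, 0.0), subgradient = b - a^T x = 9.0
  y^{k+1} = -0.5 + 0.25*9.0 = 1.75
Dual objective at y_3 = 1.75: reduced costs (5.5, 0.5), box minimizer x = (0.0, 0.0)
g(y_3) = b*y + (c1 - a1*y)*x1 + (c2 - a2*y)*x2 = 9*1.75 + 5.5*0.0 + 0.5*0.0 = 15.75 + 0.0 + 0.0 = 15.75


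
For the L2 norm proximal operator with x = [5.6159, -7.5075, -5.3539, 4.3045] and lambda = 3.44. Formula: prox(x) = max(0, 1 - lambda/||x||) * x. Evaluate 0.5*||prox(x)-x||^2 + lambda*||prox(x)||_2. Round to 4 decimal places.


Step 1: Compute ||x||.
||x|| = 11.623
Step 2: Compute scaling factor.
scale = max(0, 1 - 3.44/11.623) = 0.704
Step 3: prox(x) = [3.9538, -5.2855, -3.7693, 3.0305]
||prox(x)|| = 8.183
Step 4: Proximal objective.
0.5*||prox-x||^2 = 5.9168
lambda*||prox|| = 28.1495
Total = 34.0663


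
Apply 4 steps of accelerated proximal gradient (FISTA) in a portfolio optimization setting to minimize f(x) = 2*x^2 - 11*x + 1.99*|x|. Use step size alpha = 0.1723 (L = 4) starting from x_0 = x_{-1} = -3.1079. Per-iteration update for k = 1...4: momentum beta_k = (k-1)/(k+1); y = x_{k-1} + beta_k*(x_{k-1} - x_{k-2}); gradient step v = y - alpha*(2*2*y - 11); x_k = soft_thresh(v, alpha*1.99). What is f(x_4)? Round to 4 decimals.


FISTA on f(x) = 2*x^2 - 11*x + 1.99*|x|
L = 4, alpha = 0.1723
Iteration 1: beta = 0.0, y = -3.1079 + 0.0*(-3.1079 + 3.1079) = -3.1079
  grad(y) = -23.4316, v = y - alpha*grad = 0.9294
  prox(v) = soft_thresh(0.9294, 0.3429) = 0.5865
Iteration 2: beta = 0.3333, y = 0.5865 + 0.3333*(0.5865 + 3.1079) = 1.818
  grad(y) = -3.7282, v = y - alpha*grad = 2.4603
  prox(v) = soft_thresh(2.4603, 0.3429) = 2.1174
Iteration 3: beta = 0.5, y = 2.1174 + 0.5*(2.1174 - 0.5865) = 2.8829
  grad(y) = 0.5317, v = y - alpha*grad = 2.7913
  prox(v) = soft_thresh(2.7913, 0.3429) = 2.4484
Iteration 4: beta = 0.6, y = 2.4484 + 0.6*(2.4484 - 2.1174) = 2.647
  grad(y) = -0.4119, v = y - alpha*grad = 2.718
  prox(v) = soft_thresh(2.718, 0.3429) = 2.3751
f(x_4) = 2*2.3751^2 - 11*2.3751 + 1.99*|2.3751| = -10.1174


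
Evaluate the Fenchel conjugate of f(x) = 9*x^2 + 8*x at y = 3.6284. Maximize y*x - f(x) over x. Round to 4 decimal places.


f*(y) = sup_x {y*x - a*x^2 - b*x} = sup_x {(y-b)*x - a*x^2}
FOC: (y - b) - 2a*x = 0 => x* = (y - b)/(2a)
x* = (3.6284 - 8)/(2*9) = -0.2429
f*(3.6284) = (y-b)^2/(4a) = (3.6284 - 8)^2/(4*9)
= 19.1109/36 = 0.5309


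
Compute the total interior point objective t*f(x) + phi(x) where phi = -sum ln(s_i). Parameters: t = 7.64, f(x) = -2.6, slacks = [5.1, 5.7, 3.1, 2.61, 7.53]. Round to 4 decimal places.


Step 1: Compute log-barrier.
ln values: [1.6292, 1.7405, 1.1314, 0.9594, 2.0189]
phi = -(1.6292 + 1.7405 + 1.1314 + 0.9594 + 2.0189) = -7.4794
Step 2: Compute augmented objective.
t*f(x) = 7.64*-2.6 = -19.864
Total = -19.864 - 7.4794 = -27.3434


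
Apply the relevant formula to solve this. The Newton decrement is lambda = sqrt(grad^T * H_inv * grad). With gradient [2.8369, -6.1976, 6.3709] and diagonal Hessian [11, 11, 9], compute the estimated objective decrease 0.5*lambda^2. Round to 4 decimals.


Step 1: H is diagonal, so H^(-1) * g = [0.2579, -0.5634, 0.7079].
Step 2: g^T H^(-1) g = sum_i g_i^2 / H_ii
  = (2.8369)^2/11 + (-6.1976)^2/11 + (6.3709)^2/9
  = 0.7316 + 3.4918 + 4.5098 = 8.7333
Step 3: Objective decrease = 0.5 * g^T H^(-1) g = 4.3666


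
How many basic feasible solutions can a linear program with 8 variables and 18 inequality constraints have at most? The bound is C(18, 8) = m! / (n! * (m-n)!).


Each vertex corresponds to some choice of n active constraints out of m, so the number of vertices is at most C(m, n) = m! / (n!(m-n)!).
m = 18, n = 8
Numerator: 18 * 17 * 16 * 15 * 14 * 13 * 12 * 11
Denominator: 8! = 40320
C(18, 8) = 43758


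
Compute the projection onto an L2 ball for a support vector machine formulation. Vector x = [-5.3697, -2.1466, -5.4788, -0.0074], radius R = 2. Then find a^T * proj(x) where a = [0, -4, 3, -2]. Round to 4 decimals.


Step 1: Compute ||x|| (intermediates to 6 decimals).
||x|| = sqrt((-5.3697)^2 + (-2.1466)^2 + (-5.4788)^2 + (-0.0074)^2) = 7.966108
Step 2: Project.
Since ||x|| > R, scale = R/||x|| = 2/7.966108 = 0.251064, proj(x) = scale * x
proj(x) = [-1.348138, -0.538934, -1.375529, -0.001858]
Step 3: Dot product.
a^T * proj(x) = 0*(-1.348138) - 4*(-0.538934) + 3*(-1.375529) - 2*(-0.001858) = -1.9671


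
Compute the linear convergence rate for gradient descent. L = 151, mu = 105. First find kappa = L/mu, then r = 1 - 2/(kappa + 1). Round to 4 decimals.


Step 1: Compute the condition number.
kappa = L/mu = 151/105 = 1.4381
Step 2: Compute the convergence rate.
r = 1 - 2/(kappa + 1) = 1 - 2*mu/(L + mu) = (L - mu)/(L + mu) = 46/256 = 0.1797


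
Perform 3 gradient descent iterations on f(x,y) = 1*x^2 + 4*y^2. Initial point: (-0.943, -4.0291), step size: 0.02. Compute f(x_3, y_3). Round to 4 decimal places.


Gradient descent on f(x,y) = 1*x^2 + 4*y^2.
Starting point: (-0.943, -4.0291), alpha = 0.02
Step 1: grad_x = 2*1*-0.943 = -1.886, grad_y = 2*4*-4.0291 = -32.2328
  x_1 = -0.943 - 0.02*-1.886 = -0.9053
  y_1 = -4.0291 - 0.02*-32.2328 = -3.3844
Step 2: grad_x = 2*1*-0.9053 = -1.8106, grad_y = 2*4*-3.3844 = -27.0756
  x_2 = -0.9053 - 0.02*-1.8106 = -0.8691
  y_2 = -3.3844 - 0.02*-27.0756 = -2.8429
Step 3: grad_x = 2*1*-0.8691 = -1.7381, grad_y = 2*4*-2.8429 = -22.7435
  x_3 = -0.8691 - 0.02*-1.7381 = -0.8343
  y_3 = -2.8429 - 0.02*-22.7435 = -2.3881
f(-0.8343, -2.3881) = 1*(-0.8343)^2 + 4*(-2.3881)^2 = 23.5075


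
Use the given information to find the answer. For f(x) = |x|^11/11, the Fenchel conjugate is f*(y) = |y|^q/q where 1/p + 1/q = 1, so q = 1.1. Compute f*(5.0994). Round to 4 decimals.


The conjugate exponent q satisfies 1/p + 1/q = 1.
p = 11, so q = 11/(11 - 1) = 1.1
|y|^q = 5.0994^1.1 = 6.0017
f*(5.0994) = 6.0017 / 1.1 = 5.456


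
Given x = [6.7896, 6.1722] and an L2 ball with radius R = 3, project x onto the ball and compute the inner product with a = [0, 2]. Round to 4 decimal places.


Step 1: Compute ||x|| (intermediates to 6 decimals).
||x|| = sqrt(6.7896^2 + 6.1722^2) = 9.175768
Step 2: Project.
Since ||x|| > R, scale = R/||x|| = 3/9.175768 = 0.326948, proj(x) = scale * x
proj(x) = [2.219846, 2.017988]
Step 3: Dot product.
a^T * proj(x) = 0*2.219846 + 2*2.017988 = 4.036


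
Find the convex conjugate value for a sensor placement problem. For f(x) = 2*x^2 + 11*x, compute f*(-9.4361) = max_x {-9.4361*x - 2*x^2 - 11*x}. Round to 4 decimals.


f*(y) = sup_x {y*x - a*x^2 - b*x} = sup_x {(y-b)*x - a*x^2}
FOC: (y - b) - 2a*x = 0 => x* = (y - b)/(2a)
x* = (-9.4361 - 11)/(2*2) = -5.109
f*(-9.4361) = (y-b)^2/(4a) = (-9.4361 - 11)^2/(4*2)
= 417.6342/8 = 52.2043


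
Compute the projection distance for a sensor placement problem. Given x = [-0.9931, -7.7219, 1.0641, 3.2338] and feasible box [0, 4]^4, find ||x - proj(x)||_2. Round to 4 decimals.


Project each component onto [0, 4].
clip(-0.9931) = 0.0, clip(-7.7219) = 0.0, clip(1.0641) = 1.0641, clip(3.2338) = 3.2338
Projection = [0.0, 0.0, 1.0641, 3.2338]
Squared diffs: [0.9862, 59.6277, 0.0, 0.0]
Distance = sqrt(60.6139) = 7.7855


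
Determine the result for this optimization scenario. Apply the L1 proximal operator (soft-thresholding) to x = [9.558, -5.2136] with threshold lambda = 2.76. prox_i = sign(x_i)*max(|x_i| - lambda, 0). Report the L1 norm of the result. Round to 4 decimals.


Soft-thresholding with lambda = 2.76:
prox(9.558) = sign(9.558)*max(|9.558| - 2.76, 0) = 6.798
prox(-5.2136) = sign(-5.2136)*max(|-5.2136| - 2.76, 0) = -2.4536
prox(x) = [6.798, -2.4536]
||prox(x)||_1 = 6.798 + 2.4536 = 9.2516


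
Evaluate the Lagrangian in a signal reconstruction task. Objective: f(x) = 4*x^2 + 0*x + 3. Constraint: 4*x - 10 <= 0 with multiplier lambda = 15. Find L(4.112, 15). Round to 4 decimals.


Step 1: Evaluate f(x).
f(4.112) = 4*4.112^2 + 0*4.112 + 3 = 70.6342
Step 2: Evaluate g(x).
g(4.112) = 4*4.112 - 10 = 6.448
Step 3: Compute Lagrangian.
L = 70.6342 + 15*6.448 = 167.3542


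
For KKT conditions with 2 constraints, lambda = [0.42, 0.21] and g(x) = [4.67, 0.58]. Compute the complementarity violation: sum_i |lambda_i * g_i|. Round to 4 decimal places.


KKT complementary slackness check:
lambda_1 * g_1 = 0.42 * 4.67 = 1.9614
lambda_2 * g_2 = 0.21 * 0.58 = 0.1218
Total violation = 1.9614 + 0.1218 = 2.0832


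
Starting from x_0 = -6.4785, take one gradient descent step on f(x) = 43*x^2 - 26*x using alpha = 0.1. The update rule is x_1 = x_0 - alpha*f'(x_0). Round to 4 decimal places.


We compute the gradient at x_0 and apply the update.
f'(x) = 86*x - 26
f'(-6.4785) = 86*-6.4785 - 26 = -583.151
x_1 = -6.4785 - 0.1*-583.151 = 51.8366


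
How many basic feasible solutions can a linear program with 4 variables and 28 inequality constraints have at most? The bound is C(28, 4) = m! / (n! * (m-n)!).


Each vertex corresponds to some choice of n active constraints out of m, so the number of vertices is at most C(m, n) = m! / (n!(m-n)!).
m = 28, n = 4
Numerator: 28 * 27 * 26 * 25
Denominator: 4! = 24
C(28, 4) = 20475


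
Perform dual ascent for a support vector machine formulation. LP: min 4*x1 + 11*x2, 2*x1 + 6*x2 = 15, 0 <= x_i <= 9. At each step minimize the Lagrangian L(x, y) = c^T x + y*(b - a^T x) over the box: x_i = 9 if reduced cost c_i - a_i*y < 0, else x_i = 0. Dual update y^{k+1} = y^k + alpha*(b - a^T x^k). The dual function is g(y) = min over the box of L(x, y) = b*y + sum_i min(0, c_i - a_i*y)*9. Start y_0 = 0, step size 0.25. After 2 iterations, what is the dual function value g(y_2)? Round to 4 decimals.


Dual ascent for LP: min 4*x1 + 11*x2, 2*x1 + 6*x2 = 15, 0 <= x_i <= 9
Step 1: y^k = 0.0, reduced costs: (4.0, 11.0)
  x^k = (0.0, 0.0), subgradient = b - a^T x = 15.0
  y^{k+1} = 0.0 + 0.25*15.0 = 3.75
Step 2: y^k = 3.75, reduced costs: (-3.5, -11.5)
  x^k = (9.0, 9.0), subgradient = b - a^T x = -57.0
  y^{k+1} = 3.75 + 0.25*-57.0 = -10.5
Dual objective at y_2 = -10.5: reduced costs (25.0, 74.0), box minimizer x = (0.0, 0.0)
g(y_2) = b*y + (c1 - a1*y)*x1 + (c2 - a2*y)*x2 = 15*(-10.5) + 25.0*0.0 + 74.0*0.0 = -157.5 + 0.0 + 0.0 = -157.5


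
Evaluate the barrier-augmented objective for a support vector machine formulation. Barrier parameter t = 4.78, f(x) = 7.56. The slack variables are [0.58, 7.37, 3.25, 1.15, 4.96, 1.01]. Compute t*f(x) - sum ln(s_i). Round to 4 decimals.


Step 1: Compute log-barrier.
ln values: [-0.5447, 1.9974, 1.1787, 0.1398, 1.6014, 0.01]
phi = -(-0.5447 + 1.9974 + 1.1787 + 0.1398 + 1.6014 + 0.01) = -4.3825
Step 2: Compute augmented objective.
t*f(x) = 4.78*7.56 = 36.1368
Total = 36.1368 - 4.3825 = 31.7543


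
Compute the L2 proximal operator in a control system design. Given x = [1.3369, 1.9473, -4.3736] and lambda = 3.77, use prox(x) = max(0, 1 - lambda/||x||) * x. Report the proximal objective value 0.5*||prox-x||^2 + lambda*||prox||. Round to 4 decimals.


Step 1: Compute ||x||.
||x|| = 4.9707
Step 2: Compute scaling factor.
scale = max(0, 1 - 3.77/4.9707) = 0.2416
Step 3: prox(x) = [0.3229, 0.4704, -1.0565]
||prox(x)|| = 1.2007
Step 4: Proximal objective.
0.5*||prox-x||^2 = 7.1065
lambda*||prox|| = 4.5266
Total = 11.633


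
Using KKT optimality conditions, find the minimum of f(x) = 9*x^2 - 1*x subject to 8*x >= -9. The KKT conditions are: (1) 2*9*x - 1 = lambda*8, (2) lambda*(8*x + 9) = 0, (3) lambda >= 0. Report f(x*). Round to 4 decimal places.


Step 1: Try lambda = 0 (constraint inactive).
Stationarity: 2*9*x - 1 = 0
x* = 1/(2*9) = 1/18 = 0.0556 (rounded; the exact value 1/18 is used below)
Check constraint: 8*0.0556 = 0.4448 >= -9 -- satisfied.
Step 2: Compute optimal value.
f(x*) = 9*(1/18)^2 - 1*(1/18) = -0.0278


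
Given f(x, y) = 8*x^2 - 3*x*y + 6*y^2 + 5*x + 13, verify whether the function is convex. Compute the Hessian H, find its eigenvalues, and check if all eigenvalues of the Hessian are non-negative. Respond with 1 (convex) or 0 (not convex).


The Hessian of f(x,y) = 8*x^2 - 3*x*y + 6*y^2 + 5*x + 13 is:
H = [[16, -3], [-3, 12]]
Trace = 16 + 12 = 28
Determinant = 16*12 - (-3)^2 = 183
Discriminant = (28)^2 - 4*183 = 52.0
Eigenvalues: lambda_1 = 10.3944, lambda_2 = 17.6056
The function is convex.

1


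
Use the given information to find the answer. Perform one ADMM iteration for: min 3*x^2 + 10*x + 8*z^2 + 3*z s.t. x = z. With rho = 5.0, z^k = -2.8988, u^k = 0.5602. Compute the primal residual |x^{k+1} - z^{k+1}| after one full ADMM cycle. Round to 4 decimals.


ADMM iteration with rho = 5.0, z^k = -2.8988, u^k = 0.5602
Step 1: x-update.
Minimize 3*x^2 + 10*x + (5.0/2)*(x + 2.8988 + 0.5602)^2
FOC: (2*3 + 5.0)*x = -10 + 5.0*(-2.8988 - 0.5602)
x^{k+1} = -2.4814
Step 2: z-update.
Minimize 8*z^2 + 3*z + (5.0/2)*(-2.4814 - z + 0.5602)^2
FOC: (2*8 + 5.0)*z = -3 + 5.0*(-2.4814 + 0.5602)
z^{k+1} = -0.6003
Step 3: u-update.
u^{k+1} = 0.5602 - 2.4814 + 0.6003 = -1.3209
Step 4: Primal residual = |-2.4814 + 0.6003| = 1.8811


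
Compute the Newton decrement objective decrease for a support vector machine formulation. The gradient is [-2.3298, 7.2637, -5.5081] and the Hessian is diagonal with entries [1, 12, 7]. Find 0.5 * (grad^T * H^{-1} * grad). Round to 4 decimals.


Step 1: H is diagonal, so H^(-1) * g = [-2.3298, 0.6053, -0.7869].
Step 2: g^T H^(-1) g = sum_i g_i^2 / H_ii
  = (-2.3298)^2/1 + (7.2637)^2/12 + (-5.5081)^2/7
  = 5.428 + 4.3968 + 4.3342 = 14.1589
Step 3: Objective decrease = 0.5 * g^T H^(-1) g = 7.0795


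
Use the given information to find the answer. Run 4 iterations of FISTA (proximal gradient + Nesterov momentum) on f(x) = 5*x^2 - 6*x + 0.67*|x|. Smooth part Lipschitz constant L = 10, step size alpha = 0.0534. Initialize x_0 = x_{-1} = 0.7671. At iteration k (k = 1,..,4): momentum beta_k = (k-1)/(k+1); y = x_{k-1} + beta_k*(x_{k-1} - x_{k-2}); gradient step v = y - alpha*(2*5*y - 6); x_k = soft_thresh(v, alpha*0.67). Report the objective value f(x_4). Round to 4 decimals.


FISTA on f(x) = 5*x^2 - 6*x + 0.67*|x|
L = 10, alpha = 0.0534
Iteration 1: beta = 0.0, y = 0.7671 + 0.0*(0.7671 - 0.7671) = 0.7671
  grad(y) = 1.671, v = y - alpha*grad = 0.6779
  prox(v) = soft_thresh(0.6779, 0.0358) = 0.6421
Iteration 2: beta = 0.3333, y = 0.6421 + 0.3333*(0.6421 - 0.7671) = 0.6004
  grad(y) = 0.0042, v = y - alpha*grad = 0.6002
  prox(v) = soft_thresh(0.6002, 0.0358) = 0.5644
Iteration 3: beta = 0.5, y = 0.5644 + 0.5*(0.5644 - 0.6421) = 0.5256
  grad(y) = -0.7442, v = y - alpha*grad = 0.5653
  prox(v) = soft_thresh(0.5653, 0.0358) = 0.5295
Iteration 4: beta = 0.6, y = 0.5295 + 0.6*(0.5295 - 0.5644) = 0.5086
  grad(y) = -0.9138, v = y - alpha*grad = 0.5574
  prox(v) = soft_thresh(0.5574, 0.0358) = 0.5216
f(x_4) = 5*0.5216^2 - 6*0.5216 + 0.67*|0.5216| = -1.4198


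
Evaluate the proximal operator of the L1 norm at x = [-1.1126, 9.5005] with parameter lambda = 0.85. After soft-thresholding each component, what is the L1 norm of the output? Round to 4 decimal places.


Soft-thresholding with lambda = 0.85:
prox(-1.1126) = sign(-1.1126)*max(|-1.1126| - 0.85, 0) = -0.2626
prox(9.5005) = sign(9.5005)*max(|9.5005| - 0.85, 0) = 8.6505
prox(x) = [-0.2626, 8.6505]
||prox(x)||_1 = 0.2626 + 8.6505 = 8.9131


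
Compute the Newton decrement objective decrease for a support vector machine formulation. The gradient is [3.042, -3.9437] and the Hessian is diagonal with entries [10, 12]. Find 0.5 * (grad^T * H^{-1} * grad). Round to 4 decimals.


Step 1: H is diagonal, so H^(-1) * g = [0.3042, -0.3286].
Step 2: g^T H^(-1) g = sum_i g_i^2 / H_ii
  = (3.042)^2/10 + (-3.9437)^2/12
  = 0.9254 + 1.2961 = 2.2214
Step 3: Objective decrease = 0.5 * g^T H^(-1) g = 1.1107


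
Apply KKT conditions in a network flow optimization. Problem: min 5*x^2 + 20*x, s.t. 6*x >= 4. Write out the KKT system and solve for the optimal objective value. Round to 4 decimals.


Step 1: Try lambda = 0 (constraint inactive).
x_unc = -20/(2*5) = -2.0
Check: 6*-2.0 = -12.0 < 4 -- violated!
Step 2: Constraint must be active: 6*x = 4
x* = 4/6 = 2/3 = 0.6667 (rounded; the exact value 2/3 is used below)
lambda = (2*5*(2/3) + 20)/6 = 4.4444
Step 3: Compute optimal value.
f(x*) = 5*(2/3)^2 + 20*(2/3) = 15.5556


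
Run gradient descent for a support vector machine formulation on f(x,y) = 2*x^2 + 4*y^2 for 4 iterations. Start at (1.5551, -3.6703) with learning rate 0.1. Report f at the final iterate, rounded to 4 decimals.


Gradient descent on f(x,y) = 2*x^2 + 4*y^2.
Starting point: (1.5551, -3.6703), alpha = 0.1
Step 1: grad_x = 2*2*1.5551 = 6.2204, grad_y = 2*4*-3.6703 = -29.3624
  x_1 = 1.5551 - 0.1*6.2204 = 0.9331
  y_1 = -3.6703 - 0.1*-29.3624 = -0.7341
Step 2: grad_x = 2*2*0.9331 = 3.7322, grad_y = 2*4*-0.7341 = -5.8725
  x_2 = 0.9331 - 0.1*3.7322 = 0.5598
  y_2 = -0.7341 - 0.1*-5.8725 = -0.1468
Step 3: grad_x = 2*2*0.5598 = 2.2393, grad_y = 2*4*-0.1468 = -1.1745
  x_3 = 0.5598 - 0.1*2.2393 = 0.3359
  y_3 = -0.1468 - 0.1*-1.1745 = -0.0294
Step 4: grad_x = 2*2*0.3359 = 1.3436, grad_y = 2*4*-0.0294 = -0.2349
  x_4 = 0.3359 - 0.1*1.3436 = 0.2015
  y_4 = -0.0294 - 0.1*-0.2349 = -0.0059
f(0.2015, -0.0059) = 2*0.2015^2 + 4*(-0.0059)^2 = 0.0814


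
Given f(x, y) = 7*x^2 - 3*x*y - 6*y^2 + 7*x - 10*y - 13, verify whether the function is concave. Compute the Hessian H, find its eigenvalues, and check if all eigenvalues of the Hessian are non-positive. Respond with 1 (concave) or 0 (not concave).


The Hessian of f(x,y) = 7*x^2 - 3*x*y - 6*y^2 + 7*x - 10*y - 13 is:
H = [[14, -3], [-3, -12]]
Trace = 14 - 12 = 2
Determinant = 14*-12 - (-3)^2 = -177
Discriminant = (2)^2 - 4*-177 = 712.0
Eigenvalues: lambda_1 = -12.3417, lambda_2 = 14.3417
The function is not concave.

0


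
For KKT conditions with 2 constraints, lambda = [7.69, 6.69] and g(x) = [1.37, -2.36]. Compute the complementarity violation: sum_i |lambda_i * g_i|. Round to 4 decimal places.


KKT complementary slackness check:
lambda_1 * g_1 = 7.69 * 1.37 = 10.5353
lambda_2 * g_2 = 6.69 * -2.36 = -15.7884
Total violation = 10.5353 + 15.7884 = 26.3237


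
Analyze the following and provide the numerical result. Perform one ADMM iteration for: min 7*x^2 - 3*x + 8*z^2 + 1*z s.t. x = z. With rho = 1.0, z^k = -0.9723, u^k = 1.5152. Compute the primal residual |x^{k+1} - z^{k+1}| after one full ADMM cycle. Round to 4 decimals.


ADMM iteration with rho = 1.0, z^k = -0.9723, u^k = 1.5152
Step 1: x-update.
Minimize 7*x^2 - 3*x + (1.0/2)*(x + 0.9723 + 1.5152)^2
FOC: (2*7 + 1.0)*x = 3 + 1.0*(-0.9723 - 1.5152)
x^{k+1} = 0.0342
Step 2: z-update.
Minimize 8*z^2 + 1*z + (1.0/2)*(0.0342 - z + 1.5152)^2
FOC: (2*8 + 1.0)*z = -1 + 1.0*(0.0342 + 1.5152)
z^{k+1} = 0.0323
Step 3: u-update.
u^{k+1} = 1.5152 + 0.0342 - 0.0323 = 1.5171
Step 4: Primal residual = |0.0342 - 0.0323| = 0.0019


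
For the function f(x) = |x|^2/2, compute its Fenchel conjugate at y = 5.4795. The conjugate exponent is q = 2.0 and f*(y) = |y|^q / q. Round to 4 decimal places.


The conjugate exponent q satisfies 1/p + 1/q = 1.
p = 2, so q = 2/(2 - 1) = 2.0
|y|^q = 5.4795^2.0 = 30.0249
f*(5.4795) = 30.0249 / 2.0 = 15.0125


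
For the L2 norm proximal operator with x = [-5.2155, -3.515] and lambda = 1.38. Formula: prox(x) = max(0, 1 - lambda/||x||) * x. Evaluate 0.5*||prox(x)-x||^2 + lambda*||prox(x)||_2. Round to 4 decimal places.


Step 1: Compute ||x||.
||x|| = 6.2894
Step 2: Compute scaling factor.
scale = max(0, 1 - 1.38/6.2894) = 0.7806
Step 3: prox(x) = [-4.0711, -2.7438]
||prox(x)|| = 4.9094
Step 4: Proximal objective.
0.5*||prox-x||^2 = 0.9522
lambda*||prox|| = 6.775
Total = 7.7272
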